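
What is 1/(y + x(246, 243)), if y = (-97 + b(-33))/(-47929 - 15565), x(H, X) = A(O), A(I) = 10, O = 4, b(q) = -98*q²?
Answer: 63494/741759 ≈ 0.085599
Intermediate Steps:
x(H, X) = 10
y = 106819/63494 (y = (-97 - 98*(-33)²)/(-47929 - 15565) = (-97 - 98*1089)/(-63494) = (-97 - 106722)*(-1/63494) = -106819*(-1/63494) = 106819/63494 ≈ 1.6823)
1/(y + x(246, 243)) = 1/(106819/63494 + 10) = 1/(741759/63494) = 63494/741759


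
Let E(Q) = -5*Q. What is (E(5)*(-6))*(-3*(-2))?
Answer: 900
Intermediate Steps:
(E(5)*(-6))*(-3*(-2)) = (-5*5*(-6))*(-3*(-2)) = -25*(-6)*6 = 150*6 = 900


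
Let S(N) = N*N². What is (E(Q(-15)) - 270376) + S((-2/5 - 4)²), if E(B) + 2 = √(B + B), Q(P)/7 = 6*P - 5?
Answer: -4111276346/15625 + I*√1330 ≈ -2.6312e+5 + 36.469*I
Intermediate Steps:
Q(P) = -35 + 42*P (Q(P) = 7*(6*P - 5) = 7*(-5 + 6*P) = -35 + 42*P)
S(N) = N³
E(B) = -2 + √2*√B (E(B) = -2 + √(B + B) = -2 + √(2*B) = -2 + √2*√B)
(E(Q(-15)) - 270376) + S((-2/5 - 4)²) = ((-2 + √2*√(-35 + 42*(-15))) - 270376) + ((-2/5 - 4)²)³ = ((-2 + √2*√(-35 - 630)) - 270376) + ((-2*⅕ - 4)²)³ = ((-2 + √2*√(-665)) - 270376) + ((-⅖ - 4)²)³ = ((-2 + √2*(I*√665)) - 270376) + ((-22/5)²)³ = ((-2 + I*√1330) - 270376) + (484/25)³ = (-270378 + I*√1330) + 113379904/15625 = -4111276346/15625 + I*√1330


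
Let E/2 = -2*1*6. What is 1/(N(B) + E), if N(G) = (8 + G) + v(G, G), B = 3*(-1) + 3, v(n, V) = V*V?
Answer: -1/16 ≈ -0.062500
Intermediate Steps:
v(n, V) = V²
B = 0 (B = -3 + 3 = 0)
E = -24 (E = 2*(-2*1*6) = 2*(-2*6) = 2*(-12) = -24)
N(G) = 8 + G + G² (N(G) = (8 + G) + G² = 8 + G + G²)
1/(N(B) + E) = 1/((8 + 0 + 0²) - 24) = 1/((8 + 0 + 0) - 24) = 1/(8 - 24) = 1/(-16) = -1/16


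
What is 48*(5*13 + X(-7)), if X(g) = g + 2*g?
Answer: 2112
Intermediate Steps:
X(g) = 3*g
48*(5*13 + X(-7)) = 48*(5*13 + 3*(-7)) = 48*(65 - 21) = 48*44 = 2112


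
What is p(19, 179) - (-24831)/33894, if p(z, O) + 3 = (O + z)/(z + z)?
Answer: 210593/71554 ≈ 2.9431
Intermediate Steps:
p(z, O) = -3 + (O + z)/(2*z) (p(z, O) = -3 + (O + z)/(z + z) = -3 + (O + z)/((2*z)) = -3 + (O + z)*(1/(2*z)) = -3 + (O + z)/(2*z))
p(19, 179) - (-24831)/33894 = (½)*(179 - 5*19)/19 - (-24831)/33894 = (½)*(1/19)*(179 - 95) - (-24831)/33894 = (½)*(1/19)*84 - 1*(-2759/3766) = 42/19 + 2759/3766 = 210593/71554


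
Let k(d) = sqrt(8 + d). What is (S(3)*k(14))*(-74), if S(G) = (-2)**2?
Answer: -296*sqrt(22) ≈ -1388.4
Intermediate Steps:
S(G) = 4
(S(3)*k(14))*(-74) = (4*sqrt(8 + 14))*(-74) = (4*sqrt(22))*(-74) = -296*sqrt(22)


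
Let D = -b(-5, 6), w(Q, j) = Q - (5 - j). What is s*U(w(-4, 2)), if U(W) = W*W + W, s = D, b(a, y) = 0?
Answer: 0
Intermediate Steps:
w(Q, j) = -5 + Q + j (w(Q, j) = Q + (-5 + j) = -5 + Q + j)
D = 0 (D = -1*0 = 0)
s = 0
U(W) = W + W² (U(W) = W² + W = W + W²)
s*U(w(-4, 2)) = 0*((-5 - 4 + 2)*(1 + (-5 - 4 + 2))) = 0*(-7*(1 - 7)) = 0*(-7*(-6)) = 0*42 = 0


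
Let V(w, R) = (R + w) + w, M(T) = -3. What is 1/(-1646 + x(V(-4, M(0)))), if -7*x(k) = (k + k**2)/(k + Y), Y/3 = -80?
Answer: -1757/2891912 ≈ -0.00060756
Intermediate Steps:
V(w, R) = R + 2*w
Y = -240 (Y = 3*(-80) = -240)
x(k) = -(k + k**2)/(7*(-240 + k)) (x(k) = -(k + k**2)/(7*(k - 240)) = -(k + k**2)/(7*(-240 + k)))
1/(-1646 + x(V(-4, M(0)))) = 1/(-1646 - (-3 + 2*(-4))*(1 + (-3 + 2*(-4)))/(-1680 + 7*(-3 + 2*(-4)))) = 1/(-1646 - (-3 - 8)*(1 + (-3 - 8))/(-1680 + 7*(-3 - 8))) = 1/(-1646 - 1*(-11)*(1 - 11)/(-1680 + 7*(-11))) = 1/(-1646 - 1*(-11)*(-10)/(-1680 - 77)) = 1/(-1646 - 1*(-11)*(-10)/(-1757)) = 1/(-1646 - 1*(-11)*(-1/1757)*(-10)) = 1/(-1646 + 110/1757) = 1/(-2891912/1757) = -1757/2891912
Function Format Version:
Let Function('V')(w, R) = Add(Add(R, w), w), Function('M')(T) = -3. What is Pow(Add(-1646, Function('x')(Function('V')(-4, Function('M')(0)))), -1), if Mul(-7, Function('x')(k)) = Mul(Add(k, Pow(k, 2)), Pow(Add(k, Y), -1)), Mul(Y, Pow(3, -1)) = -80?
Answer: Rational(-1757, 2891912) ≈ -0.00060756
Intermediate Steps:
Function('V')(w, R) = Add(R, Mul(2, w))
Y = -240 (Y = Mul(3, -80) = -240)
Function('x')(k) = Mul(Rational(-1, 7), Pow(Add(-240, k), -1), Add(k, Pow(k, 2))) (Function('x')(k) = Mul(Rational(-1, 7), Mul(Add(k, Pow(k, 2)), Pow(Add(k, -240), -1))) = Mul(Rational(-1, 7), Mul(Add(k, Pow(k, 2)), Pow(Add(-240, k), -1))) = Mul(Rational(-1, 7), Mul(Pow(Add(-240, k), -1), Add(k, Pow(k, 2)))) = Mul(Rational(-1, 7), Pow(Add(-240, k), -1), Add(k, Pow(k, 2))))
Pow(Add(-1646, Function('x')(Function('V')(-4, Function('M')(0)))), -1) = Pow(Add(-1646, Mul(-1, Add(-3, Mul(2, -4)), Pow(Add(-1680, Mul(7, Add(-3, Mul(2, -4)))), -1), Add(1, Add(-3, Mul(2, -4))))), -1) = Pow(Add(-1646, Mul(-1, Add(-3, -8), Pow(Add(-1680, Mul(7, Add(-3, -8))), -1), Add(1, Add(-3, -8)))), -1) = Pow(Add(-1646, Mul(-1, -11, Pow(Add(-1680, Mul(7, -11)), -1), Add(1, -11))), -1) = Pow(Add(-1646, Mul(-1, -11, Pow(Add(-1680, -77), -1), -10)), -1) = Pow(Add(-1646, Mul(-1, -11, Pow(-1757, -1), -10)), -1) = Pow(Add(-1646, Mul(-1, -11, Rational(-1, 1757), -10)), -1) = Pow(Add(-1646, Rational(110, 1757)), -1) = Pow(Rational(-2891912, 1757), -1) = Rational(-1757, 2891912)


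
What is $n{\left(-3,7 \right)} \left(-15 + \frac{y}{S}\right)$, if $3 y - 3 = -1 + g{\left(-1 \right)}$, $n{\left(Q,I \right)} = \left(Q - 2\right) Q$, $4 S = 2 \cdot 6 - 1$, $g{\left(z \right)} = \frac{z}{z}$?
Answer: $- \frac{2415}{11} \approx -219.55$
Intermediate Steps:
$g{\left(z \right)} = 1$
$S = \frac{11}{4}$ ($S = \frac{2 \cdot 6 - 1}{4} = \frac{12 - 1}{4} = \frac{1}{4} \cdot 11 = \frac{11}{4} \approx 2.75$)
$n{\left(Q,I \right)} = Q \left(-2 + Q\right)$ ($n{\left(Q,I \right)} = \left(-2 + Q\right) Q = Q \left(-2 + Q\right)$)
$y = 1$ ($y = 1 + \frac{-1 + 1}{3} = 1 + \frac{1}{3} \cdot 0 = 1 + 0 = 1$)
$n{\left(-3,7 \right)} \left(-15 + \frac{y}{S}\right) = - 3 \left(-2 - 3\right) \left(-15 + 1 \frac{1}{\frac{11}{4}}\right) = \left(-3\right) \left(-5\right) \left(-15 + 1 \cdot \frac{4}{11}\right) = 15 \left(-15 + \frac{4}{11}\right) = 15 \left(- \frac{161}{11}\right) = - \frac{2415}{11}$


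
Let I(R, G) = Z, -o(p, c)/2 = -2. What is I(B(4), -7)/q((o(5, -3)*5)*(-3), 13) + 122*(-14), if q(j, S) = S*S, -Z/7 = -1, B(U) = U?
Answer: -288645/169 ≈ -1708.0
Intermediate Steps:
o(p, c) = 4 (o(p, c) = -2*(-2) = 4)
Z = 7 (Z = -7*(-1) = 7)
q(j, S) = S²
I(R, G) = 7
I(B(4), -7)/q((o(5, -3)*5)*(-3), 13) + 122*(-14) = 7/(13²) + 122*(-14) = 7/169 - 1708 = -288645/169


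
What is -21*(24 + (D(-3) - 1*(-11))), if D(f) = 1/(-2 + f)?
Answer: -3654/5 ≈ -730.80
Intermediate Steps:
-21*(24 + (D(-3) - 1*(-11))) = -21*(24 + (1/(-2 - 3) - 1*(-11))) = -21*(24 + (1/(-5) + 11)) = -21*(24 + (-⅕ + 11)) = -21*(24 + 54/5) = -21*174/5 = -3654/5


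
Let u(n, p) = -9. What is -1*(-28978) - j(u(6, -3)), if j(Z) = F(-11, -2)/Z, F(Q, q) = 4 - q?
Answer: 86936/3 ≈ 28979.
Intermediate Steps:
j(Z) = 6/Z (j(Z) = (4 - 1*(-2))/Z = (4 + 2)/Z = 6/Z)
-1*(-28978) - j(u(6, -3)) = -1*(-28978) - 6/(-9) = 28978 - 6*(-1)/9 = 28978 - 1*(-2/3) = 28978 + 2/3 = 86936/3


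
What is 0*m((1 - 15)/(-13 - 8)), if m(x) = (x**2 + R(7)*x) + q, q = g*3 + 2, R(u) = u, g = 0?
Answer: 0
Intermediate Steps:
q = 2 (q = 0*3 + 2 = 0 + 2 = 2)
m(x) = 2 + x**2 + 7*x (m(x) = (x**2 + 7*x) + 2 = 2 + x**2 + 7*x)
0*m((1 - 15)/(-13 - 8)) = 0*(2 + ((1 - 15)/(-13 - 8))**2 + 7*((1 - 15)/(-13 - 8))) = 0*(2 + (-14/(-21))**2 + 7*(-14/(-21))) = 0*(2 + (-14*(-1/21))**2 + 7*(-14*(-1/21))) = 0*(2 + (2/3)**2 + 7*(2/3)) = 0*(2 + 4/9 + 14/3) = 0*(64/9) = 0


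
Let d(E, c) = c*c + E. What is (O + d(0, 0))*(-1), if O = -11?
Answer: 11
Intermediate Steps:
d(E, c) = E + c² (d(E, c) = c² + E = E + c²)
(O + d(0, 0))*(-1) = (-11 + (0 + 0²))*(-1) = (-11 + (0 + 0))*(-1) = (-11 + 0)*(-1) = -11*(-1) = 11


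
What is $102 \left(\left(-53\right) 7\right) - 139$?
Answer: $-37981$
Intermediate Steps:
$102 \left(\left(-53\right) 7\right) - 139 = 102 \left(-371\right) - 139 = -37842 - 139 = -37981$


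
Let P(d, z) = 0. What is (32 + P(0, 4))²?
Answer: 1024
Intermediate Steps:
(32 + P(0, 4))² = (32 + 0)² = 32² = 1024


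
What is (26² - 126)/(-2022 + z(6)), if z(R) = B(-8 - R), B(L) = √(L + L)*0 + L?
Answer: -275/1018 ≈ -0.27014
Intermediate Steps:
B(L) = L (B(L) = √(2*L)*0 + L = (√2*√L)*0 + L = 0 + L = L)
z(R) = -8 - R
(26² - 126)/(-2022 + z(6)) = (26² - 126)/(-2022 + (-8 - 1*6)) = (676 - 126)/(-2022 + (-8 - 6)) = 550/(-2022 - 14) = 550/(-2036) = 550*(-1/2036) = -275/1018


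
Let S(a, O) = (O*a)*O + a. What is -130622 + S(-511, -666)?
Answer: -226788249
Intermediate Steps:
S(a, O) = a + a*O² (S(a, O) = a*O² + a = a + a*O²)
-130622 + S(-511, -666) = -130622 - 511*(1 + (-666)²) = -130622 - 511*(1 + 443556) = -130622 - 511*443557 = -130622 - 226657627 = -226788249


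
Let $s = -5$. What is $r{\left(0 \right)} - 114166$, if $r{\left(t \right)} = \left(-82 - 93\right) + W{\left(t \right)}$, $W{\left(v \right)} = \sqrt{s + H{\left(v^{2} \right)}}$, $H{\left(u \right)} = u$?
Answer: $-114341 + i \sqrt{5} \approx -1.1434 \cdot 10^{5} + 2.2361 i$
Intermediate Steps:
$W{\left(v \right)} = \sqrt{-5 + v^{2}}$
$r{\left(t \right)} = -175 + \sqrt{-5 + t^{2}}$ ($r{\left(t \right)} = \left(-82 - 93\right) + \sqrt{-5 + t^{2}} = -175 + \sqrt{-5 + t^{2}}$)
$r{\left(0 \right)} - 114166 = \left(-175 + \sqrt{-5 + 0^{2}}\right) - 114166 = \left(-175 + \sqrt{-5 + 0}\right) - 114166 = \left(-175 + \sqrt{-5}\right) - 114166 = \left(-175 + i \sqrt{5}\right) - 114166 = -114341 + i \sqrt{5}$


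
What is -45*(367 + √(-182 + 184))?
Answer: -16515 - 45*√2 ≈ -16579.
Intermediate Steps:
-45*(367 + √(-182 + 184)) = -45*(367 + √2) = -16515 - 45*√2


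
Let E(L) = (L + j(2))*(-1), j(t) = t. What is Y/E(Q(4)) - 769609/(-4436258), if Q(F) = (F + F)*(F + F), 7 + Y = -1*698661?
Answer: 1549761149269/146396514 ≈ 10586.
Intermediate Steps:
Y = -698668 (Y = -7 - 1*698661 = -7 - 698661 = -698668)
Q(F) = 4*F² (Q(F) = (2*F)*(2*F) = 4*F²)
E(L) = -2 - L (E(L) = (L + 2)*(-1) = (2 + L)*(-1) = -2 - L)
Y/E(Q(4)) - 769609/(-4436258) = -698668/(-2 - 4*4²) - 769609/(-4436258) = -698668/(-2 - 4*16) - 769609*(-1/4436258) = -698668/(-2 - 1*64) + 769609/4436258 = -698668/(-2 - 64) + 769609/4436258 = -698668/(-66) + 769609/4436258 = -698668*(-1/66) + 769609/4436258 = 349334/33 + 769609/4436258 = 1549761149269/146396514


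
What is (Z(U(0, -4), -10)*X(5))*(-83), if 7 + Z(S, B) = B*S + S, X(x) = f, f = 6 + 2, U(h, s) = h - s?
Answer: 28552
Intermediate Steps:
f = 8
X(x) = 8
Z(S, B) = -7 + S + B*S (Z(S, B) = -7 + (B*S + S) = -7 + (S + B*S) = -7 + S + B*S)
(Z(U(0, -4), -10)*X(5))*(-83) = ((-7 + (0 - 1*(-4)) - 10*(0 - 1*(-4)))*8)*(-83) = ((-7 + (0 + 4) - 10*(0 + 4))*8)*(-83) = ((-7 + 4 - 10*4)*8)*(-83) = ((-7 + 4 - 40)*8)*(-83) = -43*8*(-83) = -344*(-83) = 28552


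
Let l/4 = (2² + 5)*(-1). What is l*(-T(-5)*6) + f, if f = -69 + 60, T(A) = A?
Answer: -1089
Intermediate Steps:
f = -9
l = -36 (l = 4*((2² + 5)*(-1)) = 4*((4 + 5)*(-1)) = 4*(9*(-1)) = 4*(-9) = -36)
l*(-T(-5)*6) + f = -36*(-1*(-5))*6 - 9 = -180*6 - 9 = -36*30 - 9 = -1080 - 9 = -1089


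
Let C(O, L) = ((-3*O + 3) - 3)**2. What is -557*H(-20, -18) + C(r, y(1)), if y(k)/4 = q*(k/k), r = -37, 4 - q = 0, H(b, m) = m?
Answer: 22347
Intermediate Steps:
q = 4 (q = 4 - 1*0 = 4 + 0 = 4)
y(k) = 16 (y(k) = 4*(4*(k/k)) = 4*(4*1) = 4*4 = 16)
C(O, L) = 9*O**2 (C(O, L) = ((3 - 3*O) - 3)**2 = (-3*O)**2 = 9*O**2)
-557*H(-20, -18) + C(r, y(1)) = -557*(-18) + 9*(-37)**2 = 10026 + 9*1369 = 10026 + 12321 = 22347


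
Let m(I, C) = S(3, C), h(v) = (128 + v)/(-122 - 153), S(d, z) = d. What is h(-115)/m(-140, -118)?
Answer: -13/825 ≈ -0.015758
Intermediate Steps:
h(v) = -128/275 - v/275 (h(v) = (128 + v)/(-275) = (128 + v)*(-1/275) = -128/275 - v/275)
m(I, C) = 3
h(-115)/m(-140, -118) = (-128/275 - 1/275*(-115))/3 = (-128/275 + 23/55)*(⅓) = -13/275*⅓ = -13/825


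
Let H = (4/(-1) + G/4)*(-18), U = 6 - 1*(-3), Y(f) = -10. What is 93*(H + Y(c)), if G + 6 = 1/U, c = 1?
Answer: 16461/2 ≈ 8230.5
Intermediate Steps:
U = 9 (U = 6 + 3 = 9)
G = -53/9 (G = -6 + 1/9 = -53/9 ≈ -5.8889)
H = 197/2 (H = (4/(-1) - 53/9/4)*(-18) = (4*(-1) - 53/9*1/4)*(-18) = (-4 - 53/36)*(-18) = -197/36*(-18) = 197/2 ≈ 98.500)
93*(H + Y(c)) = 93*(197/2 - 10) = 93*(177/2) = 16461/2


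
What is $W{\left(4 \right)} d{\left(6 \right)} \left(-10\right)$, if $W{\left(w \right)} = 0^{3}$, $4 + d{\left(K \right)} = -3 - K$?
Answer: $0$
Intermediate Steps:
$d{\left(K \right)} = -7 - K$ ($d{\left(K \right)} = -4 - \left(3 + K\right) = -7 - K$)
$W{\left(w \right)} = 0$
$W{\left(4 \right)} d{\left(6 \right)} \left(-10\right) = 0 \left(-7 - 6\right) \left(-10\right) = 0 \left(-13\right) \left(-10\right) = 0 \left(-10\right) = 0$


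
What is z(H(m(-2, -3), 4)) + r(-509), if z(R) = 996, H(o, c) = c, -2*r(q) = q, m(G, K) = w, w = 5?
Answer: 2501/2 ≈ 1250.5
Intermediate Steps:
m(G, K) = 5
r(q) = -q/2
z(H(m(-2, -3), 4)) + r(-509) = 996 - ½*(-509) = 996 + 509/2 = 2501/2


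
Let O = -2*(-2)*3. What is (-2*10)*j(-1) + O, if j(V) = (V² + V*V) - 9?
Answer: 152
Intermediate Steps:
j(V) = -9 + 2*V² (j(V) = (V² + V²) - 9 = 2*V² - 9 = -9 + 2*V²)
O = 12 (O = 4*3 = 12)
(-2*10)*j(-1) + O = (-2*10)*(-9 + 2*(-1)²) + 12 = -20*(-9 + 2*1) + 12 = -20*(-9 + 2) + 12 = -20*(-7) + 12 = 140 + 12 = 152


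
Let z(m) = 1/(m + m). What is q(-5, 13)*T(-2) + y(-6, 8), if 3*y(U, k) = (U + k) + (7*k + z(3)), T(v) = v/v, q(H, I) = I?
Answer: 583/18 ≈ 32.389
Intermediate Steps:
T(v) = 1
z(m) = 1/(2*m)
y(U, k) = 1/18 + U/3 + 8*k/3 (y(U, k) = ((U + k) + (7*k + (1/2)/3))/3 = ((U + k) + (7*k + (1/2)*(1/3)))/3 = ((U + k) + (7*k + 1/6))/3 = ((U + k) + (1/6 + 7*k))/3 = (1/6 + U + 8*k)/3 = 1/18 + U/3 + 8*k/3)
q(-5, 13)*T(-2) + y(-6, 8) = 13*1 + (1/18 + (1/3)*(-6) + (8/3)*8) = 13 + (1/18 - 2 + 64/3) = 13 + 349/18 = 583/18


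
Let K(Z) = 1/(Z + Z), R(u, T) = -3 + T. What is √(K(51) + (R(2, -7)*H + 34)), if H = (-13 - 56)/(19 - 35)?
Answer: I*√379338/204 ≈ 3.0191*I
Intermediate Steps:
H = 69/16 (H = -69/(-16) = -69*(-1/16) = 69/16 ≈ 4.3125)
K(Z) = 1/(2*Z)
√(K(51) + (R(2, -7)*H + 34)) = √((½)/51 + ((-3 - 7)*(69/16) + 34)) = √((½)*(1/51) + (-10*69/16 + 34)) = √(1/102 + (-345/8 + 34)) = √(1/102 - 73/8) = √(-3719/408) = I*√379338/204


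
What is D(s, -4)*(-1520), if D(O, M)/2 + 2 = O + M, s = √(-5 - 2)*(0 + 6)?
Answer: 18240 - 18240*I*√7 ≈ 18240.0 - 48259.0*I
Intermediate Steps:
s = 6*I*√7 (s = √(-7)*6 = (I*√7)*6 = 6*I*√7 ≈ 15.875*I)
D(O, M) = -4 + 2*M + 2*O (D(O, M) = -4 + 2*(O + M) = -4 + 2*(M + O) = -4 + (2*M + 2*O) = -4 + 2*M + 2*O)
D(s, -4)*(-1520) = (-4 + 2*(-4) + 2*(6*I*√7))*(-1520) = (-4 - 8 + 12*I*√7)*(-1520) = (-12 + 12*I*√7)*(-1520) = 18240 - 18240*I*√7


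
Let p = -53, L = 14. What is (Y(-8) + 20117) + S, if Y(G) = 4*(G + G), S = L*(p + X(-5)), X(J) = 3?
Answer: 19353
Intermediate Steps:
S = -700 (S = 14*(-53 + 3) = 14*(-50) = -700)
Y(G) = 8*G (Y(G) = 4*(2*G) = 8*G)
(Y(-8) + 20117) + S = (8*(-8) + 20117) - 700 = (-64 + 20117) - 700 = 20053 - 700 = 19353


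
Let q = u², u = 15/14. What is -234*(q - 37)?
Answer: 822159/98 ≈ 8389.4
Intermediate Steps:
u = 15/14 (u = 15*(1/14) = 15/14 ≈ 1.0714)
q = 225/196 (q = (15/14)² = 225/196 ≈ 1.1480)
-234*(q - 37) = -234*(225/196 - 37) = -234*(-7027/196) = 822159/98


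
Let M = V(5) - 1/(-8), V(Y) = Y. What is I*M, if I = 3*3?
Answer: 369/8 ≈ 46.125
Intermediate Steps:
I = 9
M = 41/8 (M = 5 - 1/(-8) = 5 - 1*(-⅛) = 5 + ⅛ = 41/8 ≈ 5.1250)
I*M = 9*(41/8) = 369/8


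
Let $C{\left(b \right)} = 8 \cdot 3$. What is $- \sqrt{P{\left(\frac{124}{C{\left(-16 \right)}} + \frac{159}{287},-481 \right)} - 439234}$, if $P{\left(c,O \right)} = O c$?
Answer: $- \frac{23 i \sqrt{2477529222}}{1722} \approx - 664.82 i$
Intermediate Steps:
$C{\left(b \right)} = 24$
$- \sqrt{P{\left(\frac{124}{C{\left(-16 \right)}} + \frac{159}{287},-481 \right)} - 439234} = - \sqrt{- 481 \left(\frac{124}{24} + \frac{159}{287}\right) - 439234} = - \sqrt{- 481 \left(124 \cdot \frac{1}{24} + 159 \cdot \frac{1}{287}\right) - 439234} = - \sqrt{- 481 \left(\frac{31}{6} + \frac{159}{287}\right) - 439234} = - \sqrt{\left(-481\right) \frac{9851}{1722} - 439234} = - \sqrt{- \frac{4738331}{1722} - 439234} = - \sqrt{- \frac{761099279}{1722}} = - \frac{23 i \sqrt{2477529222}}{1722}$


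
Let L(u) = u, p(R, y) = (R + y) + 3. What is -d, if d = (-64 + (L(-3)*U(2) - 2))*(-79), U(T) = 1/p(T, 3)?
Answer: -41949/8 ≈ -5243.6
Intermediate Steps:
p(R, y) = 3 + R + y
U(T) = 1/(6 + T) (U(T) = 1/(3 + T + 3) = 1/(6 + T))
d = 41949/8 (d = (-64 + (-3/(6 + 2) - 2))*(-79) = (-64 + (-3/8 - 2))*(-79) = (-64 - 19/8)*(-79) = -531/8*(-79) = 41949/8 ≈ 5243.6)
-d = -1*41949/8 = -41949/8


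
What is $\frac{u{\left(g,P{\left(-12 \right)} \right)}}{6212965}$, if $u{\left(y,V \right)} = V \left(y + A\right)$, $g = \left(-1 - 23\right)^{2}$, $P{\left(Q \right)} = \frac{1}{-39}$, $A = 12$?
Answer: $- \frac{196}{80768545} \approx -2.4267 \cdot 10^{-6}$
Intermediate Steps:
$P{\left(Q \right)} = - \frac{1}{39}$
$g = 576$ ($g = \left(-24\right)^{2} = 576$)
$u{\left(y,V \right)} = V \left(12 + y\right)$ ($u{\left(y,V \right)} = V \left(y + 12\right) = V \left(12 + y\right)$)
$\frac{u{\left(g,P{\left(-12 \right)} \right)}}{6212965} = \frac{\left(- \frac{1}{39}\right) \left(12 + 576\right)}{6212965} = \left(- \frac{1}{39}\right) 588 \cdot \frac{1}{6212965} = \left(- \frac{196}{13}\right) \frac{1}{6212965} = - \frac{196}{80768545}$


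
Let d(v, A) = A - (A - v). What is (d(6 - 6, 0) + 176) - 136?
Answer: 40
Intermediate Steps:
d(v, A) = v (d(v, A) = A + (v - A) = v)
(d(6 - 6, 0) + 176) - 136 = ((6 - 6) + 176) - 136 = (0 + 176) - 136 = 176 - 136 = 40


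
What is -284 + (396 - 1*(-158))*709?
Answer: 392502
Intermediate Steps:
-284 + (396 - 1*(-158))*709 = -284 + (396 + 158)*709 = -284 + 554*709 = -284 + 392786 = 392502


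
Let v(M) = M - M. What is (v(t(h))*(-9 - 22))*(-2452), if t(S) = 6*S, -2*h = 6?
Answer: 0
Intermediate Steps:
h = -3 (h = -1/2*6 = -3)
v(M) = 0
(v(t(h))*(-9 - 22))*(-2452) = (0*(-9 - 22))*(-2452) = (0*(-31))*(-2452) = 0*(-2452) = 0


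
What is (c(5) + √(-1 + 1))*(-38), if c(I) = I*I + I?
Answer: -1140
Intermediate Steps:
c(I) = I + I² (c(I) = I² + I = I + I²)
(c(5) + √(-1 + 1))*(-38) = (5*(1 + 5) + √(-1 + 1))*(-38) = (5*6 + √0)*(-38) = (30 + 0)*(-38) = 30*(-38) = -1140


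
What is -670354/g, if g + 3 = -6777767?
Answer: 587/5935 ≈ 0.098905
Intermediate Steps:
g = -6777770 (g = -3 - 6777767 = -6777770)
-670354/g = -670354/(-6777770) = -670354*(-1/6777770) = 587/5935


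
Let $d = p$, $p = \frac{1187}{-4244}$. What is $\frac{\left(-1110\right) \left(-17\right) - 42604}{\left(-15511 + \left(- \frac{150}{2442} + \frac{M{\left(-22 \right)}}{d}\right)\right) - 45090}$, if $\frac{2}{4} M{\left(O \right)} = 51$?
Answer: $\frac{5733054503}{14726551800} \approx 0.3893$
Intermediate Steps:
$p = - \frac{1187}{4244}$ ($p = 1187 \left(- \frac{1}{4244}\right) = - \frac{1187}{4244} \approx -0.27969$)
$d = - \frac{1187}{4244} \approx -0.27969$
$M{\left(O \right)} = 102$ ($M{\left(O \right)} = 2 \cdot 51 = 102$)
$\frac{\left(-1110\right) \left(-17\right) - 42604}{\left(-15511 + \left(- \frac{150}{2442} + \frac{M{\left(-22 \right)}}{d}\right)\right) - 45090} = \frac{\left(-1110\right) \left(-17\right) - 42604}{\left(-15511 + \left(- \frac{150}{2442} + \frac{102}{- \frac{1187}{4244}}\right)\right) - 45090} = \frac{18870 - 42604}{\left(-15511 + \left(\left(-150\right) \frac{1}{2442} + 102 \left(- \frac{4244}{1187}\right)\right)\right) - 45090} = - \frac{23734}{\left(-15511 - \frac{176215091}{483109}\right) - 45090} = - \frac{23734}{- \frac{7669718790}{483109} - 45090} = - \frac{23734}{- \frac{29453103600}{483109}} = \left(-23734\right) \left(- \frac{483109}{29453103600}\right) = \frac{5733054503}{14726551800}$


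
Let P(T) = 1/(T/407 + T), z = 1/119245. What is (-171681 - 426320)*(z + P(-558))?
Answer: 28886468803051/27147793680 ≈ 1064.0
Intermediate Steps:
z = 1/119245 ≈ 8.3861e-6
P(T) = 407/(408*T) (P(T) = 1/(T*(1/407) + T) = 1/(T/407 + T) = 1/(408*T/407) = 407/(408*T))
(-171681 - 426320)*(z + P(-558)) = (-171681 - 426320)*(1/119245 + (407/408)/(-558)) = -598001*(1/119245 + (407/408)*(-1/558)) = -598001*(1/119245 - 407/227664) = -598001*(-48305051/27147793680) = 28886468803051/27147793680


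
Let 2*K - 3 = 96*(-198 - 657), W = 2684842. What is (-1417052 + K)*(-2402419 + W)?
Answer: -823596586563/2 ≈ -4.1180e+11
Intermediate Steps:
K = -82077/2 (K = 3/2 + (96*(-198 - 657))/2 = 3/2 + (96*(-855))/2 = 3/2 + (1/2)*(-82080) = 3/2 - 41040 = -82077/2 ≈ -41039.)
(-1417052 + K)*(-2402419 + W) = (-1417052 - 82077/2)*(-2402419 + 2684842) = -2916181/2*282423 = -823596586563/2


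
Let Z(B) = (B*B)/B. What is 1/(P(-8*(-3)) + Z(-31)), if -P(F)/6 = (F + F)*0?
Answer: -1/31 ≈ -0.032258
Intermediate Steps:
Z(B) = B (Z(B) = B**2/B = B)
P(F) = 0 (P(F) = -6*(F + F)*0 = -6*2*F*0 = -6*0 = 0)
1/(P(-8*(-3)) + Z(-31)) = 1/(0 - 31) = 1/(-31) = -1/31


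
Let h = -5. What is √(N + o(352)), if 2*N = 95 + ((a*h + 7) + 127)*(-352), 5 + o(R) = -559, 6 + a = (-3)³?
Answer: 21*I*√482/2 ≈ 230.52*I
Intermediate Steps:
a = -33 (a = -6 + (-3)³ = -6 - 27 = -33)
o(R) = -564 (o(R) = -5 - 559 = -564)
N = -105153/2 (N = (95 + ((-33*(-5) + 7) + 127)*(-352))/2 = (95 + ((165 + 7) + 127)*(-352))/2 = (95 + (172 + 127)*(-352))/2 = (95 + 299*(-352))/2 = (95 - 105248)/2 = (½)*(-105153) = -105153/2 ≈ -52577.)
√(N + o(352)) = √(-105153/2 - 564) = √(-106281/2) = 21*I*√482/2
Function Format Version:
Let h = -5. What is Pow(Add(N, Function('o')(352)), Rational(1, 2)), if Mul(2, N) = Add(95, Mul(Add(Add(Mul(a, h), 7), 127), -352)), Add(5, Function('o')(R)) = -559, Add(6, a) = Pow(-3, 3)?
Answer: Mul(Rational(21, 2), I, Pow(482, Rational(1, 2))) ≈ Mul(230.52, I)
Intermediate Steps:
a = -33 (a = Add(-6, Pow(-3, 3)) = Add(-6, -27) = -33)
Function('o')(R) = -564 (Function('o')(R) = Add(-5, -559) = -564)
N = Rational(-105153, 2) (N = Mul(Rational(1, 2), Add(95, Mul(Add(Add(Mul(-33, -5), 7), 127), -352))) = Mul(Rational(1, 2), Add(95, Mul(Add(Add(165, 7), 127), -352))) = Mul(Rational(1, 2), Add(95, Mul(Add(172, 127), -352))) = Mul(Rational(1, 2), Add(95, Mul(299, -352))) = Mul(Rational(1, 2), Add(95, -105248)) = Mul(Rational(1, 2), -105153) = Rational(-105153, 2) ≈ -52577.)
Pow(Add(N, Function('o')(352)), Rational(1, 2)) = Pow(Add(Rational(-105153, 2), -564), Rational(1, 2)) = Pow(Rational(-106281, 2), Rational(1, 2)) = Mul(Rational(21, 2), I, Pow(482, Rational(1, 2)))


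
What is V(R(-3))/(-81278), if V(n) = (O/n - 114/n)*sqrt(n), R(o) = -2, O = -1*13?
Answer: -127*I*sqrt(2)/162556 ≈ -0.0011049*I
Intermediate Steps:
O = -13
V(n) = -127/sqrt(n) (V(n) = (-13/n - 114/n)*sqrt(n) = (-127/n)*sqrt(n) = -127/sqrt(n))
V(R(-3))/(-81278) = -(-127)*I*sqrt(2)/2/(-81278) = -(-127)*I*sqrt(2)/2*(-1/81278) = (127*I*sqrt(2)/2)*(-1/81278) = -127*I*sqrt(2)/162556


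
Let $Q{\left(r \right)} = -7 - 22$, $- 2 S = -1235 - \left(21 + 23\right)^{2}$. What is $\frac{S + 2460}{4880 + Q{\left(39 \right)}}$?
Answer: $\frac{899}{1078} \approx 0.83395$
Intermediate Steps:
$S = \frac{3171}{2}$ ($S = - \frac{-1235 - \left(21 + 23\right)^{2}}{2} = - \frac{-1235 - 44^{2}}{2} = - \frac{-1235 - 1936}{2} = \left(- \frac{1}{2}\right) \left(-3171\right) = \frac{3171}{2} \approx 1585.5$)
$Q{\left(r \right)} = -29$
$\frac{S + 2460}{4880 + Q{\left(39 \right)}} = \frac{\frac{3171}{2} + 2460}{4880 - 29} = \frac{8091}{2 \cdot 4851} = \frac{8091}{2} \cdot \frac{1}{4851} = \frac{899}{1078}$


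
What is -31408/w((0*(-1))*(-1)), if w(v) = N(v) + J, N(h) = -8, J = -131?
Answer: 31408/139 ≈ 225.96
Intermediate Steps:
w(v) = -139 (w(v) = -8 - 131 = -139)
-31408/w((0*(-1))*(-1)) = -31408/(-139) = -31408*(-1/139) = 31408/139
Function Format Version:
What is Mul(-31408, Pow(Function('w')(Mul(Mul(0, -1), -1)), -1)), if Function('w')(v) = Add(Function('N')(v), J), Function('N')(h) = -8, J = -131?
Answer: Rational(31408, 139) ≈ 225.96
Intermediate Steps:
Function('w')(v) = -139 (Function('w')(v) = Add(-8, -131) = -139)
Mul(-31408, Pow(Function('w')(Mul(Mul(0, -1), -1)), -1)) = Mul(-31408, Pow(-139, -1)) = Mul(-31408, Rational(-1, 139)) = Rational(31408, 139)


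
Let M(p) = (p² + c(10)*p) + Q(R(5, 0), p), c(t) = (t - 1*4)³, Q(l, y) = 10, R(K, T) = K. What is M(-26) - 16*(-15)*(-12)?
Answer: -7810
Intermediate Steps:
c(t) = (-4 + t)³ (c(t) = (t - 4)³ = (-4 + t)³)
M(p) = 10 + p² + 216*p (M(p) = (p² + (-4 + 10)³*p) + 10 = (p² + 6³*p) + 10 = (p² + 216*p) + 10 = 10 + p² + 216*p)
M(-26) - 16*(-15)*(-12) = (10 + (-26)² + 216*(-26)) - 16*(-15)*(-12) = (10 + 676 - 5616) + 240*(-12) = -4930 - 2880 = -7810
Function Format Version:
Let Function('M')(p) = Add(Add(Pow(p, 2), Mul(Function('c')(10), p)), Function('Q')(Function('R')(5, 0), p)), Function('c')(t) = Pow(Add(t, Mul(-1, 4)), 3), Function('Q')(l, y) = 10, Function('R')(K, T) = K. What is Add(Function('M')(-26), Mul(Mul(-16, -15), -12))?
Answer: -7810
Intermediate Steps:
Function('c')(t) = Pow(Add(-4, t), 3) (Function('c')(t) = Pow(Add(t, -4), 3) = Pow(Add(-4, t), 3))
Function('M')(p) = Add(10, Pow(p, 2), Mul(216, p)) (Function('M')(p) = Add(Add(Pow(p, 2), Mul(Pow(Add(-4, 10), 3), p)), 10) = Add(Add(Pow(p, 2), Mul(Pow(6, 3), p)), 10) = Add(Add(Pow(p, 2), Mul(216, p)), 10) = Add(10, Pow(p, 2), Mul(216, p)))
Add(Function('M')(-26), Mul(Mul(-16, -15), -12)) = Add(Add(10, Pow(-26, 2), Mul(216, -26)), Mul(Mul(-16, -15), -12)) = Add(Add(10, 676, -5616), Mul(240, -12)) = Add(-4930, -2880) = -7810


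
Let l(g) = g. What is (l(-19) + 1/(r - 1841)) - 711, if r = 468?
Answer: -1002291/1373 ≈ -730.00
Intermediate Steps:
(l(-19) + 1/(r - 1841)) - 711 = (-19 + 1/(468 - 1841)) - 711 = (-19 + 1/(-1373)) - 711 = (-19 - 1/1373) - 711 = -26088/1373 - 711 = -1002291/1373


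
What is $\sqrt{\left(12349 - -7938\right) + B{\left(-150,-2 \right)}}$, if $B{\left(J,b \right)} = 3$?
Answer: $\sqrt{20290} \approx 142.44$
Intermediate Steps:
$\sqrt{\left(12349 - -7938\right) + B{\left(-150,-2 \right)}} = \sqrt{\left(12349 - -7938\right) + 3} = \sqrt{\left(12349 + 7938\right) + 3} = \sqrt{20287 + 3} = \sqrt{20290}$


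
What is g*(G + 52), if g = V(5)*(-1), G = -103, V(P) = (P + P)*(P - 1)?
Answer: 2040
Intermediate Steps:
V(P) = 2*P*(-1 + P) (V(P) = (2*P)*(-1 + P) = 2*P*(-1 + P))
g = -40 (g = (2*5*(-1 + 5))*(-1) = (2*5*4)*(-1) = 40*(-1) = -40)
g*(G + 52) = -40*(-103 + 52) = -40*(-51) = 2040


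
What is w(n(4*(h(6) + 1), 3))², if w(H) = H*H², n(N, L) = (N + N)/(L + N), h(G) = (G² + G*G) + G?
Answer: 63723917940097024/1053765797374081 ≈ 60.473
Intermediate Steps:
h(G) = G + 2*G² (h(G) = (G² + G²) + G = 2*G² + G = G + 2*G²)
n(N, L) = 2*N/(L + N) (n(N, L) = (2*N)/(L + N) = 2*N/(L + N))
w(H) = H³
w(n(4*(h(6) + 1), 3))² = ((2*(4*(6*(1 + 2*6) + 1))/(3 + 4*(6*(1 + 2*6) + 1)))³)² = ((2*(4*(6*(1 + 12) + 1))/(3 + 4*(6*(1 + 12) + 1)))³)² = ((2*(4*(6*13 + 1))/(3 + 4*(6*13 + 1)))³)² = ((2*(4*(78 + 1))/(3 + 4*(78 + 1)))³)² = ((2*(4*79)/(3 + 4*79))³)² = ((2*316/(3 + 316))³)² = ((2*316/319)³)² = ((2*316*(1/319))³)² = ((632/319)³)² = (252435968/32461759)² = 63723917940097024/1053765797374081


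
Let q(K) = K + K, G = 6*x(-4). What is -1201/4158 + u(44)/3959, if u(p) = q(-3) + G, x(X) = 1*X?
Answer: -4879499/16461522 ≈ -0.29642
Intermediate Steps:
x(X) = X
G = -24 (G = 6*(-4) = -24)
q(K) = 2*K
u(p) = -30 (u(p) = 2*(-3) - 24 = -6 - 24 = -30)
-1201/4158 + u(44)/3959 = -1201/4158 - 30/3959 = -4879499/16461522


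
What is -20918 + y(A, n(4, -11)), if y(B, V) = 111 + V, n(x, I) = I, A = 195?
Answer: -20818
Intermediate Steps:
-20918 + y(A, n(4, -11)) = -20918 + (111 - 11) = -20918 + 100 = -20818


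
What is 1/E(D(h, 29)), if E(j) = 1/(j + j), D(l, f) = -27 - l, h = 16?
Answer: -86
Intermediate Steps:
E(j) = 1/(2*j)
1/E(D(h, 29)) = 1/(1/(2*(-27 - 1*16))) = 1/(1/(2*(-27 - 16))) = 1/((½)/(-43)) = 1/((½)*(-1/43)) = 1/(-1/86) = -86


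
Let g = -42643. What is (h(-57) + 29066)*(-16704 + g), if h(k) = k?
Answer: -1721597123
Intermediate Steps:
(h(-57) + 29066)*(-16704 + g) = (-57 + 29066)*(-16704 - 42643) = 29009*(-59347) = -1721597123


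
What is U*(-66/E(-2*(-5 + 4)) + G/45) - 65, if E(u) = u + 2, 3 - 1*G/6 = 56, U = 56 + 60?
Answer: -41981/15 ≈ -2798.7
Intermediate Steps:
U = 116
G = -318 (G = 18 - 6*56 = 18 - 336 = -318)
E(u) = 2 + u
U*(-66/E(-2*(-5 + 4)) + G/45) - 65 = 116*(-66/(2 - 2*(-5 + 4)) - 318/45) - 65 = 116*(-66/(2 - 2*(-1)) - 318*1/45) - 65 = 116*(-66/(2 + 2) - 106/15) - 65 = 116*(-66/4 - 106/15) - 65 = 116*(-66*¼ - 106/15) - 65 = 116*(-33/2 - 106/15) - 65 = 116*(-707/30) - 65 = -41006/15 - 65 = -41981/15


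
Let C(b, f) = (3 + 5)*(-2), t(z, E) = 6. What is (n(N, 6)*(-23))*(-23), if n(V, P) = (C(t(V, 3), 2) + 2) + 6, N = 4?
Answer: -4232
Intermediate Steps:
C(b, f) = -16 (C(b, f) = 8*(-2) = -16)
n(V, P) = -8 (n(V, P) = (-16 + 2) + 6 = -14 + 6 = -8)
(n(N, 6)*(-23))*(-23) = -8*(-23)*(-23) = 184*(-23) = -4232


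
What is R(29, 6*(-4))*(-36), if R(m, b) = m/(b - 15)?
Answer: 348/13 ≈ 26.769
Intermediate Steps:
R(m, b) = m/(-15 + b)
R(29, 6*(-4))*(-36) = (29/(-15 + 6*(-4)))*(-36) = (29/(-15 - 24))*(-36) = (29/(-39))*(-36) = (29*(-1/39))*(-36) = -29/39*(-36) = 348/13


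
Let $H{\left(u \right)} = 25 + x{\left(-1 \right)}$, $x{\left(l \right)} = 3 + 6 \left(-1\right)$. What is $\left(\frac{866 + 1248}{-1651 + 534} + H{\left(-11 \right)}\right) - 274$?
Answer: $- \frac{283598}{1117} \approx -253.89$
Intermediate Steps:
$x{\left(l \right)} = -3$ ($x{\left(l \right)} = 3 - 6 = -3$)
$H{\left(u \right)} = 22$ ($H{\left(u \right)} = 25 - 3 = 22$)
$\left(\frac{866 + 1248}{-1651 + 534} + H{\left(-11 \right)}\right) - 274 = \left(\frac{866 + 1248}{-1651 + 534} + 22\right) - 274 = \left(\frac{2114}{-1117} + 22\right) - 274 = \left(2114 \left(- \frac{1}{1117}\right) + 22\right) - 274 = \left(- \frac{2114}{1117} + 22\right) - 274 = \frac{22460}{1117} - 274 = - \frac{283598}{1117}$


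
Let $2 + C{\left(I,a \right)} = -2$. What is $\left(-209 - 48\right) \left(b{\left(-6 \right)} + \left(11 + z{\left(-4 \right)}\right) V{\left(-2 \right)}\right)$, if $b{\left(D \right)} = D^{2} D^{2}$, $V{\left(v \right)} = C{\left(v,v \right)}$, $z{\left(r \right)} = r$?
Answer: $-325876$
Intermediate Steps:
$C{\left(I,a \right)} = -4$ ($C{\left(I,a \right)} = -2 - 2 = -4$)
$V{\left(v \right)} = -4$
$b{\left(D \right)} = D^{4}$
$\left(-209 - 48\right) \left(b{\left(-6 \right)} + \left(11 + z{\left(-4 \right)}\right) V{\left(-2 \right)}\right) = \left(-209 - 48\right) \left(\left(-6\right)^{4} + \left(11 - 4\right) \left(-4\right)\right) = - 257 \left(1296 + 7 \left(-4\right)\right) = - 257 \left(1296 - 28\right) = \left(-257\right) 1268 = -325876$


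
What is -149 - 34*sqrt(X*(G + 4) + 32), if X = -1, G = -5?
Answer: -149 - 34*sqrt(33) ≈ -344.31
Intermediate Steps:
-149 - 34*sqrt(X*(G + 4) + 32) = -149 - 34*sqrt(-(-5 + 4) + 32) = -149 - 34*sqrt(-1*(-1) + 32) = -149 - 34*sqrt(1 + 32) = -149 - 34*sqrt(33)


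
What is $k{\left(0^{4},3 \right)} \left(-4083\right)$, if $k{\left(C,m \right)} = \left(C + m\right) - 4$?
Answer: $4083$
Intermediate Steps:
$k{\left(C,m \right)} = -4 + C + m$
$k{\left(0^{4},3 \right)} \left(-4083\right) = \left(-4 + 0^{4} + 3\right) \left(-4083\right) = \left(-4 + 0 + 3\right) \left(-4083\right) = \left(-1\right) \left(-4083\right) = 4083$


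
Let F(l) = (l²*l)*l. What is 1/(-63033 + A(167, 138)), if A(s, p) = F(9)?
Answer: -1/56472 ≈ -1.7708e-5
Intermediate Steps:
F(l) = l⁴ (F(l) = l³*l = l⁴)
A(s, p) = 6561 (A(s, p) = 9⁴ = 6561)
1/(-63033 + A(167, 138)) = 1/(-63033 + 6561) = 1/(-56472) = -1/56472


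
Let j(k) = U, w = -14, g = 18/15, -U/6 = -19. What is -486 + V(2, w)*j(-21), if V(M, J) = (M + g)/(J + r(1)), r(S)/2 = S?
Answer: -2582/5 ≈ -516.40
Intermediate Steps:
U = 114 (U = -6*(-19) = 114)
r(S) = 2*S
g = 6/5 (g = 18*(1/15) = 6/5 ≈ 1.2000)
V(M, J) = (6/5 + M)/(2 + J) (V(M, J) = (M + 6/5)/(J + 2*1) = (6/5 + M)/(J + 2) = (6/5 + M)/(2 + J))
j(k) = 114
-486 + V(2, w)*j(-21) = -486 + ((6/5 + 2)/(2 - 14))*114 = -486 + ((16/5)/(-12))*114 = -486 - 1/12*16/5*114 = -486 - 4/15*114 = -486 - 152/5 = -2582/5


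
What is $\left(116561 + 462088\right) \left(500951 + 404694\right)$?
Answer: $524050573605$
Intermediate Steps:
$\left(116561 + 462088\right) \left(500951 + 404694\right) = 578649 \cdot 905645 = 524050573605$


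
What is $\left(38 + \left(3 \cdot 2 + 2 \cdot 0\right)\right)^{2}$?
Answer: $1936$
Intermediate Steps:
$\left(38 + \left(3 \cdot 2 + 2 \cdot 0\right)\right)^{2} = \left(38 + \left(6 + 0\right)\right)^{2} = \left(38 + 6\right)^{2} = 44^{2} = 1936$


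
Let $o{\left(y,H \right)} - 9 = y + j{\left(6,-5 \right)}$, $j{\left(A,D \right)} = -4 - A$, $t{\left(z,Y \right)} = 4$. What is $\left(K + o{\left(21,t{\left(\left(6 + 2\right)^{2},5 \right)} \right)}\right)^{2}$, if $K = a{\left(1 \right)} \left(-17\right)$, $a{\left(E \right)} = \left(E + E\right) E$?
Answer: $196$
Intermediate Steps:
$a{\left(E \right)} = 2 E^{2}$ ($a{\left(E \right)} = 2 E E = 2 E^{2}$)
$K = -34$ ($K = 2 \cdot 1^{2} \left(-17\right) = 2 \cdot 1 \left(-17\right) = 2 \left(-17\right) = -34$)
$o{\left(y,H \right)} = -1 + y$ ($o{\left(y,H \right)} = 9 + \left(y - 10\right) = 9 + \left(-10 + y\right) = -1 + y$)
$\left(K + o{\left(21,t{\left(\left(6 + 2\right)^{2},5 \right)} \right)}\right)^{2} = \left(-34 + \left(-1 + 21\right)\right)^{2} = \left(-34 + 20\right)^{2} = \left(-14\right)^{2} = 196$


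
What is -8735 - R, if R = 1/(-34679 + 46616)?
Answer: -104269696/11937 ≈ -8735.0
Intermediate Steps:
R = 1/11937 ≈ 8.3773e-5
-8735 - R = -8735 - 1*1/11937 = -8735 - 1/11937 = -104269696/11937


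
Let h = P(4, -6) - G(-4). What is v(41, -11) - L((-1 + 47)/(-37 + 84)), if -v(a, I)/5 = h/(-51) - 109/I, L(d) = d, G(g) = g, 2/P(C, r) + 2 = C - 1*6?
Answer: -2646247/52734 ≈ -50.181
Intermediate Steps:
P(C, r) = 2/(-8 + C) (P(C, r) = 2/(-2 + (C - 1*6)) = 2/(-2 + (C - 6)) = 2/(-2 + (-6 + C)) = 2/(-8 + C))
h = 7/2 (h = 2/(-8 + 4) - 1*(-4) = 2/(-4) + 4 = 2*(-1/4) + 4 = -1/2 + 4 = 7/2 ≈ 3.5000)
v(a, I) = 35/102 + 545/I (v(a, I) = -5*((7/2)/(-51) - 109/I) = -5*((7/2)*(-1/51) - 109/I) = -5*(-7/102 - 109/I) = 35/102 + 545/I)
v(41, -11) - L((-1 + 47)/(-37 + 84)) = (35/102 + 545/(-11)) - (-1 + 47)/(-37 + 84) = (35/102 + 545*(-1/11)) - 46/47 = (35/102 - 545/11) - 46/47 = -55205/1122 - 1*46/47 = -55205/1122 - 46/47 = -2646247/52734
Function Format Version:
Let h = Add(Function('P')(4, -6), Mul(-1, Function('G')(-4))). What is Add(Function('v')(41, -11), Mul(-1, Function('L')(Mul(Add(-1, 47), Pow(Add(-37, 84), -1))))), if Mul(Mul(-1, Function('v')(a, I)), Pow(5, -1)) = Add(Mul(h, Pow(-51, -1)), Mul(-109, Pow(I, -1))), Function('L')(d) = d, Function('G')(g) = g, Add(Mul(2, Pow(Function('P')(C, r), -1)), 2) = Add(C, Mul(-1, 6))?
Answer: Rational(-2646247, 52734) ≈ -50.181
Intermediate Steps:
Function('P')(C, r) = Mul(2, Pow(Add(-8, C), -1)) (Function('P')(C, r) = Mul(2, Pow(Add(-2, Add(C, Mul(-1, 6))), -1)) = Mul(2, Pow(Add(-2, Add(C, -6)), -1)) = Mul(2, Pow(Add(-2, Add(-6, C)), -1)) = Mul(2, Pow(Add(-8, C), -1)))
h = Rational(7, 2) (h = Add(Mul(2, Pow(Add(-8, 4), -1)), Mul(-1, -4)) = Add(Mul(2, Pow(-4, -1)), 4) = Add(Mul(2, Rational(-1, 4)), 4) = Add(Rational(-1, 2), 4) = Rational(7, 2) ≈ 3.5000)
Function('v')(a, I) = Add(Rational(35, 102), Mul(545, Pow(I, -1))) (Function('v')(a, I) = Mul(-5, Add(Mul(Rational(7, 2), Pow(-51, -1)), Mul(-109, Pow(I, -1)))) = Mul(-5, Add(Mul(Rational(7, 2), Rational(-1, 51)), Mul(-109, Pow(I, -1)))) = Mul(-5, Add(Rational(-7, 102), Mul(-109, Pow(I, -1)))) = Add(Rational(35, 102), Mul(545, Pow(I, -1))))
Add(Function('v')(41, -11), Mul(-1, Function('L')(Mul(Add(-1, 47), Pow(Add(-37, 84), -1))))) = Add(Add(Rational(35, 102), Mul(545, Pow(-11, -1))), Mul(-1, Mul(Add(-1, 47), Pow(Add(-37, 84), -1)))) = Add(Add(Rational(35, 102), Mul(545, Rational(-1, 11))), Mul(-1, Mul(46, Pow(47, -1)))) = Add(Add(Rational(35, 102), Rational(-545, 11)), Mul(-1, Mul(46, Rational(1, 47)))) = Add(Rational(-55205, 1122), Mul(-1, Rational(46, 47))) = Add(Rational(-55205, 1122), Rational(-46, 47)) = Rational(-2646247, 52734)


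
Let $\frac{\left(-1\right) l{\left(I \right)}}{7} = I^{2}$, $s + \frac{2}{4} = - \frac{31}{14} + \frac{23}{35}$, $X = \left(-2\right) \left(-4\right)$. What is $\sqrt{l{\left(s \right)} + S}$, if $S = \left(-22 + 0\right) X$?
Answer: $\frac{4 i \sqrt{15743}}{35} \approx 14.34 i$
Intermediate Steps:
$X = 8$
$s = - \frac{72}{35}$ ($s = - \frac{1}{2} + \left(- \frac{31}{14} + \frac{23}{35}\right) = - \frac{1}{2} - \frac{109}{70} = - \frac{72}{35} \approx -2.0571$)
$S = -176$ ($S = \left(-22 + 0\right) 8 = \left(-22\right) 8 = -176$)
$l{\left(I \right)} = - 7 I^{2}$
$\sqrt{l{\left(s \right)} + S} = \sqrt{- 7 \left(- \frac{72}{35}\right)^{2} - 176} = \sqrt{\left(-7\right) \frac{5184}{1225} - 176} = \sqrt{- \frac{5184}{175} - 176} = \sqrt{- \frac{35984}{175}} = \frac{4 i \sqrt{15743}}{35}$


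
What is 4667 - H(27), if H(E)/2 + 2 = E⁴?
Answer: -1058211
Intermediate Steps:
H(E) = -4 + 2*E⁴
4667 - H(27) = 4667 - (-4 + 2*27⁴) = 4667 - (-4 + 2*531441) = 4667 - (-4 + 1062882) = 4667 - 1*1062878 = 4667 - 1062878 = -1058211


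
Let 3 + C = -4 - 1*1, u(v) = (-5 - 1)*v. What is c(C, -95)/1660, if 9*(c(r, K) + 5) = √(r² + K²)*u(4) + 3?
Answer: -7/2490 - 2*√9089/1245 ≈ -0.15596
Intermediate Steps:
u(v) = -6*v
C = -8 (C = -3 + (-4 - 1*1) = -3 + (-4 - 1) = -3 - 5 = -8)
c(r, K) = -14/3 - 8*√(K² + r²)/3 (c(r, K) = -5 + (√(r² + K²)*(-6*4) + 3)/9 = -5 + (√(K² + r²)*(-24) + 3)/9 = -5 + (-24*√(K² + r²) + 3)/9 = -5 + (3 - 24*√(K² + r²))/9 = -5 + (⅓ - 8*√(K² + r²)/3) = -14/3 - 8*√(K² + r²)/3)
c(C, -95)/1660 = (-14/3 - 8*√((-95)² + (-8)²)/3)/1660 = (-14/3 - 8*√(9025 + 64)/3)*(1/1660) = (-14/3 - 8*√9089/3)*(1/1660) = -7/2490 - 2*√9089/1245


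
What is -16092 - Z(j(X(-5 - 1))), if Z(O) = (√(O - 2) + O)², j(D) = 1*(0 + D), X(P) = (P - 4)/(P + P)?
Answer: -579295/36 - 5*I*√42/18 ≈ -16092.0 - 1.8002*I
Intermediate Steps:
X(P) = (-4 + P)/(2*P) (X(P) = (-4 + P)/((2*P)) = (-4 + P)*(1/(2*P)) = (-4 + P)/(2*P))
j(D) = D (j(D) = 1*D = D)
Z(O) = (O + √(-2 + O))² (Z(O) = (√(-2 + O) + O)² = (O + √(-2 + O))²)
-16092 - Z(j(X(-5 - 1))) = -16092 - ((-4 + (-5 - 1))/(2*(-5 - 1)) + √(-2 + (-4 + (-5 - 1))/(2*(-5 - 1))))² = -16092 - ((½)*(-4 - 6)/(-6) + √(-2 + (½)*(-4 - 6)/(-6)))² = -16092 - ((½)*(-⅙)*(-10) + √(-2 + (½)*(-⅙)*(-10)))² = -16092 - (⅚ + √(-2 + ⅚))² = -16092 - (⅚ + √(-7/6))² = -16092 - (⅚ + I*√42/6)²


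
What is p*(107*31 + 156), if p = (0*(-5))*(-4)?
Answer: 0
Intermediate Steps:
p = 0 (p = 0*(-4) = 0)
p*(107*31 + 156) = 0*(107*31 + 156) = 0*(3317 + 156) = 0*3473 = 0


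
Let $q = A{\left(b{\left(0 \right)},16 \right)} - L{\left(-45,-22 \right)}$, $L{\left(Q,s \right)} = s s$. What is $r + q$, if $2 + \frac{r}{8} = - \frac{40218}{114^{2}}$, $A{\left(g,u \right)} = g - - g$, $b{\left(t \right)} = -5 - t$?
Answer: $- \frac{579142}{1083} \approx -534.76$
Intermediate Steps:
$L{\left(Q,s \right)} = s^{2}$
$A{\left(g,u \right)} = 2 g$ ($A{\left(g,u \right)} = g + g = 2 g$)
$r = - \frac{44140}{1083}$ ($r = -16 + 8 \left(- \frac{40218}{114^{2}}\right) = -16 + 8 \left(- \frac{40218}{12996}\right) = -16 + 8 \left(\left(-1\right) \frac{6703}{2166}\right) = -16 + 8 \left(- \frac{6703}{2166}\right) = -16 - \frac{26812}{1083} = - \frac{44140}{1083} \approx -40.757$)
$q = -494$ ($q = 2 \left(-5 - 0\right) - \left(-22\right)^{2} = 2 \left(-5 + 0\right) - 484 = 2 \left(-5\right) - 484 = -10 - 484 = -494$)
$r + q = - \frac{44140}{1083} - 494 = - \frac{579142}{1083}$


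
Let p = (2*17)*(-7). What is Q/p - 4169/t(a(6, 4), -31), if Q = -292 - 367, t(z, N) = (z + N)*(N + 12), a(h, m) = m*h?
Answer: -129225/4522 ≈ -28.577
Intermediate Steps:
a(h, m) = h*m
t(z, N) = (12 + N)*(N + z) (t(z, N) = (N + z)*(12 + N) = (12 + N)*(N + z))
Q = -659
p = -238 (p = 34*(-7) = -238)
Q/p - 4169/t(a(6, 4), -31) = -659/(-238) - 4169/((-31)**2 + 12*(-31) + 12*(6*4) - 186*4) = -659*(-1/238) - 4169/(961 - 372 + 12*24 - 31*24) = 659/238 - 4169/(961 - 372 + 288 - 744) = 659/238 - 4169/133 = -129225/4522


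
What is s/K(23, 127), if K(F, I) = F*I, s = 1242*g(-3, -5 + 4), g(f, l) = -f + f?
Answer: 0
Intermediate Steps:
g(f, l) = 0
s = 0 (s = 1242*0 = 0)
s/K(23, 127) = 0/((23*127)) = 0/2921 = 0*(1/2921) = 0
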